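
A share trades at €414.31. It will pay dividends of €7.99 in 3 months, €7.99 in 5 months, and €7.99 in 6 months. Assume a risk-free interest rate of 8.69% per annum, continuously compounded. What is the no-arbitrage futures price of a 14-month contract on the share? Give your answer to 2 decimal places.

€432.87

PV(dividends) I = 7.99·e^(−0.0869·3/12) + 7.99·e^(−0.0869·5/12) + 7.99·e^(−0.0869·6/12)
I = 7.8183 + 7.7059 + 7.6503 = 23.1745
F = (S − I)·e^(rT) = (414.31 − 23.1745) · e^(0.0869·14/12)
= 391.1355 · e^0.101383 = 391.1355 × 1.106700 = €432.87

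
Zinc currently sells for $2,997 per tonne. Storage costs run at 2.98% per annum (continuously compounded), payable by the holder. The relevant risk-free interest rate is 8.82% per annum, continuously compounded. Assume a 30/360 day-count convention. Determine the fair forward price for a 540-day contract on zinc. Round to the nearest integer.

Net carry = r + u − y = 0.0882 + 0.0298 − 0.0000 = 0.1180
F = S·e^((r+u−y)T) = 2997 · e^(0.1180 × 540/360) = 2997 · e^0.177000
= 2997 × 1.193631 = $3,577 per tonne

$3,577 per tonne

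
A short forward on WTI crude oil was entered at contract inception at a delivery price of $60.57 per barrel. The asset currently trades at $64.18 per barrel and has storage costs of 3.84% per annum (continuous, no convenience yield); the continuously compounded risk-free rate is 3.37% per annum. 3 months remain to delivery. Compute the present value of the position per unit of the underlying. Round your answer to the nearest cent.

-$4.74 per barrel

Current fair forward for the remaining 3 months: F = S·e^((r + u)·T), (r + u) = 0.0337 + 0.0384 = 0.0721
F = 64.18 · e^(0.0721 × 3/12) = 64.18 × 1.018188 = 65.3473
Value of long forward = (F − K)·e^(−rT) = (65.3473 − 60.57) · e^(−0.0337·3/12)
= 4.7773 × 0.991610 = 4.74
Short position value = −(long value) = -$4.74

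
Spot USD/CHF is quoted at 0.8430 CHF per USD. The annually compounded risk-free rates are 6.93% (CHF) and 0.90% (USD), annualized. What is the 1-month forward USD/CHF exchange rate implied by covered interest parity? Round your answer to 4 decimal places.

0.8471

By covered interest parity, F = S · (1+r_CHF)^T / (1+r_USD)^T
= 0.8430 × 1.005599 / 1.000747 = 0.8430 × 1.004848
F = 0.8471 CHF per USD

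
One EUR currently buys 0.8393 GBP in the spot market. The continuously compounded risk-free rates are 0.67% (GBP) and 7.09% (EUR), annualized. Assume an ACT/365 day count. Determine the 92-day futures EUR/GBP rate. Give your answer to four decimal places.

0.8258

F = S·e^((r_GBP − r_EUR)T) = 0.8393 · e^((0.0067 − 0.0709) × 92/365)
= 0.8393 · e^-0.016182 = 0.8393 × 0.983948
F = 0.8258 GBP per EUR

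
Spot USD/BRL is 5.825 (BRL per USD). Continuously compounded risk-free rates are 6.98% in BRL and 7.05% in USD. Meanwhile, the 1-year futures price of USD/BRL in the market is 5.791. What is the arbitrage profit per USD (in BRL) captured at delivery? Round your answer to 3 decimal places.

Fair futures: F* = S·e^(carry·T), with carry = (r_BRL − r_USD) = 0.0698 − 0.0705 = -0.0007
F* = 5.825 · e^(-0.0007 × 1) = 5.825 · e^-0.000700 = 5.825 × 0.999300 = 5.8209
Market 5.791 < fair 5.8209: forward underpriced → reverse cash-and-carry (short spot, go long the forward).
At maturity, profit = |F_mkt − F*| = |5.791 − 5.8209| = 0.030 per USD (in BRL)

0.030 per USD (in BRL)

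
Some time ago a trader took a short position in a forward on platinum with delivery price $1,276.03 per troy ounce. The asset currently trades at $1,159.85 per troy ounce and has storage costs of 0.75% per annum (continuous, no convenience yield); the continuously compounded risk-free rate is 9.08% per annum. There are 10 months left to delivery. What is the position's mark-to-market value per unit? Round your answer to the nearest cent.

Current fair forward for the remaining 10 months: F = S·e^((r + u)·T), (r + u) = 0.0908 + 0.0075 = 0.0983
F = 1159.85 · e^(0.0983 × 10/12) = 1159.85 × 1.08536536 = 1258.8610
Value of long forward = (F − K)·e^(−rT) = (1258.8610 − 1276.03) · e^(−0.0908·10/12)
= -17.1690 × 0.92712520 = -15.92
Short position value = −(long value) = $15.92

$15.92 per troy ounce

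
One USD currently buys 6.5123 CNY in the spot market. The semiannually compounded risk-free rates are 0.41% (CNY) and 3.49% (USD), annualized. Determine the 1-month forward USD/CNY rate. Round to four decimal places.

By covered interest parity, F = S · (1+r_CNY/2)^(2T) / (1+r_USD/2)^(2T)
= 6.5123 × 1.000341 / 1.002887 = 6.5123 × 0.997461
F = 6.4958 CNY per USD

6.4958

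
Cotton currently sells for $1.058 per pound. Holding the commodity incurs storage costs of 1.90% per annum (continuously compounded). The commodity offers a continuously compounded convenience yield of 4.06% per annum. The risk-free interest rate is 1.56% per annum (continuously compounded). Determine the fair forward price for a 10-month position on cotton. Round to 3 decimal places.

$1.053 per pound

Net carry = r + u − y = 0.0156 + 0.0190 − 0.0406 = -0.0060
F = S·e^((r+u−y)T) = 1.058 · e^(-0.0060 × 10/12) = 1.058 · e^-0.005000
= 1.058 × 0.995012 = $1.053 per pound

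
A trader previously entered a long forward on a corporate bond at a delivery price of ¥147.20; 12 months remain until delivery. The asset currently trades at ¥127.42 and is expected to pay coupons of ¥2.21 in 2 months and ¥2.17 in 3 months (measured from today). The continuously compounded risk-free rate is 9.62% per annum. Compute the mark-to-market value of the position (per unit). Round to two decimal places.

-¥10.57

PV(remaining coupons) I = 2.21·e^(−0.0962·2/12) + 2.17·e^(−0.0962·3/12) = 4.2933
Current forward F = (S − I)·e^(rT) = (127.42 − 4.2933)·e^(0.0962·12/12) = 123.1267 × 1.100979 = 135.5599
Value (long) = (F − K)·e^(−rT) = (135.5599 − 147.20) × 0.908282 = -10.5725
Value = -¥10.57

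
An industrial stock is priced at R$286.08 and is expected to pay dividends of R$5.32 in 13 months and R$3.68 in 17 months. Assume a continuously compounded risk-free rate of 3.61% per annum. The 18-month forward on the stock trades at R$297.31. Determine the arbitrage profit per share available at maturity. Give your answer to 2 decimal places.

PV(dividends) I = 5.32·e^(−0.0361·13/12) + 3.68·e^(−0.0361·17/12) = 8.6125
Fair forward F* = (S − I)·e^(rT) = (286.08 − 8.6125)·e^0.054150 = 277.4675 × 1.055643 = 292.9066
Market R$297.31 > fair 292.9066: forward overpriced → cash-and-carry (borrow at r, buy the stock and collect the dividends, short the forward).
Profit at T = |F_mkt − F*| = |297.31 − 292.9066| = R$4.40 per share

R$4.40 per share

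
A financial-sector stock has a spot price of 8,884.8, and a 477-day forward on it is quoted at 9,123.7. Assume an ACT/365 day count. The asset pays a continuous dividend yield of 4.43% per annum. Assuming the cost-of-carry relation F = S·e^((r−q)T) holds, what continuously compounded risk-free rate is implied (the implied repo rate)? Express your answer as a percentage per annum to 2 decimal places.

6.46%

From F = S·e^((r−q)T): (r − q) = ln(F/S)/T
ln(9123.7/8884.8) = ln(1.026889) = 0.026534
(r − q) = 0.026534 / (477/365) = 0.020304
r = ln(F/S)/T + q = 0.020304 + 0.0443 = 0.064604
r = 6.46%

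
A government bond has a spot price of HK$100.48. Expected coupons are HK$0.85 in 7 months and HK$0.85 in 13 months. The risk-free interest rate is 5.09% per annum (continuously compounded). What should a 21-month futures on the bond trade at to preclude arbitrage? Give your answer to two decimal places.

HK$108.06

PV(coupons) I = 0.85·e^(−0.0509·7/12) + 0.85·e^(−0.0509·13/12)
I = 0.8251 + 0.8044 = 1.6295
F = (S − I)·e^(rT) = (100.48 − 1.6295) · e^(0.0509·21/12)
= 98.8505 · e^0.089075 = 98.8505 × 1.093163 = HK$108.06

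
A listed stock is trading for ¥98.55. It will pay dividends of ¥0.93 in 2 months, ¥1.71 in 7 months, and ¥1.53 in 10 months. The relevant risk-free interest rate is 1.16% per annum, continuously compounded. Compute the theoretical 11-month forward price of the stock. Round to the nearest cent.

PV(dividends) I = 0.93·e^(−0.0116·2/12) + 1.71·e^(−0.0116·7/12) + 1.53·e^(−0.0116·10/12)
I = 0.9282 + 1.6985 + 1.5153 = 4.1420
F = (S − I)·e^(rT) = (98.55 − 4.1420) · e^(0.0116·11/12)
= 94.4080 · e^0.010633 = 94.4080 × 1.010690 = ¥95.42

¥95.42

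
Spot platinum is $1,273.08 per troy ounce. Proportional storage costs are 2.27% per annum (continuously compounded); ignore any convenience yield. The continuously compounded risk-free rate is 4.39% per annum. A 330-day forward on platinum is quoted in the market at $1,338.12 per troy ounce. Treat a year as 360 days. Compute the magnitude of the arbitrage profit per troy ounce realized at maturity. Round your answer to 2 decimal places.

$15.10 per troy ounce

Fair forward: F* = S·e^(carry·T), with carry = (r + u) = 0.0439 + 0.0227 = 0.0666
F* = 1273.08 · e^(0.0666 × 330/360) = 1273.08 · e^0.06105000 = 1273.08 × 1.06295206 = $1353.2230
Market $1338.12 < fair $1353.2230: forward underpriced → reverse cash-and-carry (short spot, go long the forward).
At maturity, profit = |F_mkt − F*| = |1338.12 − 1353.2230| = $15.10 per troy ounce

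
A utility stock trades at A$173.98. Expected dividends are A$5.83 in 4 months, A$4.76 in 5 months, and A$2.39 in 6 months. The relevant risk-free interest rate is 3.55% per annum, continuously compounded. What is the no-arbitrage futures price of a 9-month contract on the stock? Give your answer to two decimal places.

PV(dividends) I = 5.83·e^(−0.0355·4/12) + 4.76·e^(−0.0355·5/12) + 2.39·e^(−0.0355·6/12)
I = 5.7614 + 4.6901 + 2.3480 = 12.7995
F = (S − I)·e^(rT) = (173.98 − 12.7995) · e^(0.0355·9/12)
= 161.1805 · e^0.026625 = 161.1805 × 1.026983 = A$165.53

A$165.53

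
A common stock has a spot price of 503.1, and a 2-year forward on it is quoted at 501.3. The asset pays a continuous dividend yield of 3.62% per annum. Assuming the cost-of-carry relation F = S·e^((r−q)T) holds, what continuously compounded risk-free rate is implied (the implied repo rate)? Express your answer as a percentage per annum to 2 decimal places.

3.44%

From F = S·e^((r−q)T): (r − q) = ln(F/S)/T
ln(501.3/503.1) = ln(0.996422) = -0.003584
(r − q) = -0.003584 / (2) = -0.001792
r = ln(F/S)/T + q = -0.001792 + 0.0362 = 0.034408
r = 3.44%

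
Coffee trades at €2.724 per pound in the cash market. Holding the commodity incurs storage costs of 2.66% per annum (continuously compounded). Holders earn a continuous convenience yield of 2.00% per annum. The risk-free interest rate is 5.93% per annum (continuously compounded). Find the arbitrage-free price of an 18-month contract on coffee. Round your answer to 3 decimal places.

Net carry = r + u − y = 0.0593 + 0.0266 − 0.0200 = 0.0659
F = S·e^((r+u−y)T) = 2.724 · e^(0.0659 × 18/12) = 2.724 · e^0.098850
= 2.724 × 1.103901 = €3.007 per pound

€3.007 per pound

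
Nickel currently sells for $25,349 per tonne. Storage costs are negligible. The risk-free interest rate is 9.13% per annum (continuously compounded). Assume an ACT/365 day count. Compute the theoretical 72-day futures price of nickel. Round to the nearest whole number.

F = S·e^(rT) = 25349 · e^(0.0913 × 72/365) = 25349 · e^0.018010
= 25349 × 1.018173 = $25,810 per tonne

$25,810 per tonne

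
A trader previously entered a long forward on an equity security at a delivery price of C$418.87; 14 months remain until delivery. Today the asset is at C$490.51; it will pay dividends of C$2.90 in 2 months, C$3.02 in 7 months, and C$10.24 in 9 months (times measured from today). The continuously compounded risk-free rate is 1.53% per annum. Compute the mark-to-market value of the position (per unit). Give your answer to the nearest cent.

PV(remaining dividends) I = 2.90·e^(−0.0153·2/12) + 3.02·e^(−0.0153·7/12) + 10.24·e^(−0.0153·9/12) = 16.0089
Current forward F = (S − I)·e^(rT) = (490.51 − 16.0089)·e^(0.0153·14/12) = 474.5011 × 1.018010 = 483.0469
Value (long) = (F − K)·e^(−rT) = (483.0469 − 418.87) × 0.982308 = 63.0415
Value = C$63.04

C$63.04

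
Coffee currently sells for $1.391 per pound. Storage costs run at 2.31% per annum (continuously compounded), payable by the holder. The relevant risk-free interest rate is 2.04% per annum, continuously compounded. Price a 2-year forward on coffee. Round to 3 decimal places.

$1.517 per pound

Net carry = r + u − y = 0.0204 + 0.0231 − 0.0000 = 0.0435
F = S·e^((r+u−y)T) = 1.391 · e^(0.0435 × 2) = 1.391 · e^0.087000
= 1.391 × 1.090897 = $1.517 per pound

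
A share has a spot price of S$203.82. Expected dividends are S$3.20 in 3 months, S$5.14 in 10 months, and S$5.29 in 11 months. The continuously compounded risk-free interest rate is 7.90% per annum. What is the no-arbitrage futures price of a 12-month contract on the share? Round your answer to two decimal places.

S$206.65

PV(dividends) I = 3.20·e^(−0.0790·3/12) + 5.14·e^(−0.0790·10/12) + 5.29·e^(−0.0790·11/12)
I = 3.1374 + 4.8125 + 4.9205 = 12.8704
F = (S − I)·e^(rT) = (203.82 − 12.8704) · e^(0.0790·12/12)
= 190.9496 · e^0.079000 = 190.9496 × 1.082204 = S$206.65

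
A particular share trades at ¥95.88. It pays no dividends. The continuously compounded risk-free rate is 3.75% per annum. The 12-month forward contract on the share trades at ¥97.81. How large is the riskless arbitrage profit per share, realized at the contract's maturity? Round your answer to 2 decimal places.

¥1.73 per share

Fair forward: F* = S·e^(carry·T), with carry = r = 0.0375
F* = 95.88 · e^(0.0375 × 12/12) = 95.88 · e^0.037500 = 95.88 × 1.038212 = ¥99.5438
Market ¥97.81 < fair ¥99.5438: forward underpriced → reverse cash-and-carry (short spot, go long the forward).
At maturity, profit = |F_mkt − F*| = |97.81 − 99.5438| = ¥1.73 per share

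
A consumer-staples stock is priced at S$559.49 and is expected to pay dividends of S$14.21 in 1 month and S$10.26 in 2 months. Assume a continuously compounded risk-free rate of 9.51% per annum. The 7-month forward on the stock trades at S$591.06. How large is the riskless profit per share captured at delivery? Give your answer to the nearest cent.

PV(dividends) I = 14.21·e^(−0.0951·1/12) + 10.26·e^(−0.0951·2/12) = 24.1965
Fair forward F* = (S − I)·e^(rT) = (559.49 − 24.1965)·e^0.055475 = 535.2935 × 1.057043 = 565.8282
Market S$591.06 > fair 565.8282: forward overpriced → cash-and-carry (borrow at r, buy the stock and collect the dividends, short the forward).
Profit at T = |F_mkt − F*| = |591.06 − 565.8282| = S$25.23 per share

S$25.23 per share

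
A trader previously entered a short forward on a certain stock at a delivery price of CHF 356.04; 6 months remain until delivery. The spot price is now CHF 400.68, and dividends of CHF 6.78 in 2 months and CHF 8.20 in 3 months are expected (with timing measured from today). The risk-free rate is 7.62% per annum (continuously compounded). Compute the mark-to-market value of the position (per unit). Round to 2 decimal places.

PV(remaining dividends) I = 6.78·e^(−0.0762·2/12) + 8.20·e^(−0.0762·3/12) = 14.7397
Current forward F = (S − I)·e^(rT) = (400.68 − 14.7397)·e^(0.0762·6/12) = 385.9403 × 1.038835 = 400.9283
Value (long) = (F − K)·e^(−rT) = (400.9283 − 356.04) × 0.962617 = 43.2102
Short position value = −(long value) = -CHF 43.21

-CHF 43.21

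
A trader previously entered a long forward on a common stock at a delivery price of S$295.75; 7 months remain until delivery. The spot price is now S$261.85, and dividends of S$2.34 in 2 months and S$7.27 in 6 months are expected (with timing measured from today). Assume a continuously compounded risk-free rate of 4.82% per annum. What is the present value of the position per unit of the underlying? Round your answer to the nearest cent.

-S$35.12

PV(remaining dividends) I = 2.34·e^(−0.0482·2/12) + 7.27·e^(−0.0482·6/12) = 9.4182
Current forward F = (S − I)·e^(rT) = (261.85 − 9.4182)·e^(0.0482·7/12) = 252.4318 × 1.028516 = 259.6301
Value (long) = (F − K)·e^(−rT) = (259.6301 − 295.75) × 0.972275 = -35.1185
Value = -S$35.12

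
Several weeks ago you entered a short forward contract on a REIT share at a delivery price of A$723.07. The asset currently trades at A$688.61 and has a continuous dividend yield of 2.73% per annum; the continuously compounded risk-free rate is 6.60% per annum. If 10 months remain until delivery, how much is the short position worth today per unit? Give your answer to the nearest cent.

A$11.25

Current fair forward for the remaining 10 months: F = S·e^((r − q)·T), (r − q) = 0.0660 − 0.0273 = 0.0387
F = 688.61 · e^(0.0387 × 10/12) = 688.61 × 1.032776 = 711.1799
Value of long forward = (F − K)·e^(−rT) = (711.1799 − 723.07) · e^(−0.0660·10/12)
= -11.8901 × 0.946485 = -11.25
Short position value = −(long value) = A$11.25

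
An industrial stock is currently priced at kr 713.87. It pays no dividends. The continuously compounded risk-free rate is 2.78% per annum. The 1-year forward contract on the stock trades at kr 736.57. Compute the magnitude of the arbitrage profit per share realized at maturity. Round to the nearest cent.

kr 2.58 per share

Fair forward: F* = S·e^(carry·T), with carry = r = 0.0278
F* = 713.87 · e^(0.0278 × 1) = 713.87 · e^0.027800 = 713.87 × 1.028190 = kr 733.9940
Market kr 736.57 > fair kr 733.9940: forward overpriced → cash-and-carry (buy spot, short the forward).
At maturity, profit = |F_mkt − F*| = |736.57 − 733.9940| = kr 2.58 per share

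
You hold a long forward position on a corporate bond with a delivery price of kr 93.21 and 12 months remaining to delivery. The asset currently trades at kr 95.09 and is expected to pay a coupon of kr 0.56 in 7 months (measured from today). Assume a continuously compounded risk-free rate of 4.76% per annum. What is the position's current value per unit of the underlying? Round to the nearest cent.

kr 5.67

PV(remaining coupons) I = 0.56·e^(−0.0476·7/12) = 0.5447
Current forward F = (S − I)·e^(rT) = (95.09 − 0.5447)·e^(0.0476·12/12) = 94.5453 × 1.048751 = 99.1545
Value (long) = (F − K)·e^(−rT) = (99.1545 − 93.21) × 0.953515 = 5.6682
Value = kr 5.67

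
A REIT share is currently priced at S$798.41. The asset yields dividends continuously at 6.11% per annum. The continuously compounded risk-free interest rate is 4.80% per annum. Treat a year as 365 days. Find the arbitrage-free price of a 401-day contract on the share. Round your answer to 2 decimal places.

F = S·e^((r − q)T) = 798.41 · e^((0.0480 − 0.0611) × 401/365)
= 798.41 · e^-0.014392 = 798.41 × 0.985711
F = S$787.00

S$787.00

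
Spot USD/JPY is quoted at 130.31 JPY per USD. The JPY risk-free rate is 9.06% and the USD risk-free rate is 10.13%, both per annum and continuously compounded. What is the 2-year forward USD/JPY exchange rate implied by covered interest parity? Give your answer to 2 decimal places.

127.55

F = S·e^((r_JPY − r_USD)T) = 130.31 · e^((0.0906 − 0.1013) × 2)
= 130.31 · e^-0.021400 = 130.31 × 0.978827
F = 127.55 JPY per USD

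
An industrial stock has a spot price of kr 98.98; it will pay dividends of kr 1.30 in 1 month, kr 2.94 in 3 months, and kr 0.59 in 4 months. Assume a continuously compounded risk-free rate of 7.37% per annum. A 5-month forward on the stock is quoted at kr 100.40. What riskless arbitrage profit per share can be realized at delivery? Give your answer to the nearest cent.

PV(dividends) I = 1.30·e^(−0.0737·1/12) + 2.94·e^(−0.0737·3/12) + 0.59·e^(−0.0737·4/12) = 4.7540
Fair forward F* = (S − I)·e^(rT) = (98.98 − 4.7540)·e^0.030708 = 94.2260 × 1.031184 = 97.1643
Market kr 100.40 > fair 97.1643: forward overpriced → cash-and-carry (borrow at r, buy the stock and collect the dividends, short the forward).
Profit at T = |F_mkt − F*| = |100.40 − 97.1643| = kr 3.24 per share

kr 3.24 per share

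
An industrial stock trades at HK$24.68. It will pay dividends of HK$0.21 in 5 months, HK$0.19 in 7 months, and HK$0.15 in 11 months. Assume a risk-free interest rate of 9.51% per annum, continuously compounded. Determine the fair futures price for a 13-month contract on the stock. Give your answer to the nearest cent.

HK$26.78

PV(dividends) I = 0.21·e^(−0.0951·5/12) + 0.19·e^(−0.0951·7/12) + 0.15·e^(−0.0951·11/12)
I = 0.2018 + 0.1797 + 0.1375 = 0.5190
F = (S − I)·e^(rT) = (24.68 − 0.5190) · e^(0.0951·13/12)
= 24.1610 · e^0.103025 = 24.1610 × 1.108519 = HK$26.78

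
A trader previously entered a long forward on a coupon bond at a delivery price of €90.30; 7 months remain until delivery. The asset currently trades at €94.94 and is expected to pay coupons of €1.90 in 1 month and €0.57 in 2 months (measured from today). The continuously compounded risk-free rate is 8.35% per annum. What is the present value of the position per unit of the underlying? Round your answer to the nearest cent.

€6.48

PV(remaining coupons) I = 1.90·e^(−0.0835·1/12) + 0.57·e^(−0.0835·2/12) = 2.4489
Current forward F = (S − I)·e^(rT) = (94.94 − 2.4489)·e^(0.0835·7/12) = 92.4911 × 1.049914 = 97.1077
Value (long) = (F − K)·e^(−rT) = (97.1077 − 90.30) × 0.952459 = 6.4841
Value = €6.48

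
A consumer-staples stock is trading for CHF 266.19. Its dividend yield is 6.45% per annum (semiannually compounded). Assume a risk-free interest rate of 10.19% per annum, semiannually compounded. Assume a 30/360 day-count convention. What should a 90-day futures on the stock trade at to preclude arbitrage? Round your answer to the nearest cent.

CHF 268.59

F = S · (1+r/2)^(2T) / (1+q/2)^(2T)
= 266.19 × 1.025159 / 1.015997 = 266.19 × 1.009018
F = CHF 268.59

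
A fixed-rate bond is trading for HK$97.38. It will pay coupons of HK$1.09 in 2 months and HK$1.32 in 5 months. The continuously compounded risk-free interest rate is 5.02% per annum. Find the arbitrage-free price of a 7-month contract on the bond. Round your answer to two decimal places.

HK$97.83

PV(coupons) I = 1.09·e^(−0.0502·2/12) + 1.32·e^(−0.0502·5/12)
I = 1.0809 + 1.2927 = 2.3736
F = (S − I)·e^(rT) = (97.38 − 2.3736) · e^(0.0502·7/12)
= 95.0064 · e^0.029283 = 95.0064 × 1.029716 = HK$97.83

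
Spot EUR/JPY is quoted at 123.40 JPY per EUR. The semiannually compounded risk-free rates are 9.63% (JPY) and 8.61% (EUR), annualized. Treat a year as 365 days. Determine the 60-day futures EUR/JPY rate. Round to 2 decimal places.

By covered interest parity, F = S · (1+r_JPY/2)^(2T) / (1+r_EUR/2)^(2T)
= 123.40 × 1.015581 / 1.013954 = 123.40 × 1.001605
F = 123.60 JPY per EUR

123.60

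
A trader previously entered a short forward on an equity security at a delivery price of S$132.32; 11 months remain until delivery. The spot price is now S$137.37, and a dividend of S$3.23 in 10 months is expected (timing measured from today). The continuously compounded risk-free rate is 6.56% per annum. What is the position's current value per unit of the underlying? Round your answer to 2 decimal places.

-S$9.71

PV(remaining dividends) I = 3.23·e^(−0.0656·10/12) = 3.0582
Current forward F = (S − I)·e^(rT) = (137.37 − 3.0582)·e^(0.0656·11/12) = 134.3118 × 1.061978 = 142.6362
Value (long) = (F − K)·e^(−rT) = (142.6362 − 132.32) × 0.941639 = 9.7141
Short position value = −(long value) = -S$9.71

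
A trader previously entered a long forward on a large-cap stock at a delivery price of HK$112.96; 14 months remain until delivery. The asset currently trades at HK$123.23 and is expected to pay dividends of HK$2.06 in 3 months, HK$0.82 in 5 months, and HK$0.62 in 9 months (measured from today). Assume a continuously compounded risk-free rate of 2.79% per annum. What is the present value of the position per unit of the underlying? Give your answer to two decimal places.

HK$10.42

PV(remaining dividends) I = 2.06·e^(−0.0279·3/12) + 0.82·e^(−0.0279·5/12) + 0.62·e^(−0.0279·9/12) = 3.4634
Current forward F = (S − I)·e^(rT) = (123.23 − 3.4634)·e^(0.0279·14/12) = 119.7666 × 1.033086 = 123.7292
Value (long) = (F − K)·e^(−rT) = (123.7292 − 112.96) × 0.967974 = 10.4243
Value = HK$10.42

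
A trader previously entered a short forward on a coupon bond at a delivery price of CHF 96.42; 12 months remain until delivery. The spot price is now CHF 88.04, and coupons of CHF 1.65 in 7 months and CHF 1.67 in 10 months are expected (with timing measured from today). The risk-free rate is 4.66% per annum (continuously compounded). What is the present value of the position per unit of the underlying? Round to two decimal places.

PV(remaining coupons) I = 1.65·e^(−0.0466·7/12) + 1.67·e^(−0.0466·10/12) = 3.2121
Current forward F = (S − I)·e^(rT) = (88.04 − 3.2121)·e^(0.0466·12/12) = 84.8279 × 1.047703 = 88.8744
Value (long) = (F − K)·e^(−rT) = (88.8744 − 96.42) × 0.954469 = -7.2020
Short position value = −(long value) = CHF 7.20

CHF 7.20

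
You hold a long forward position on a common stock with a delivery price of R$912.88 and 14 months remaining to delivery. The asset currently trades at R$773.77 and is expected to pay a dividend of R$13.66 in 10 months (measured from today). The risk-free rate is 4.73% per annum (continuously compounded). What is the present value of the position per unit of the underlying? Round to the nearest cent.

PV(remaining dividends) I = 13.66·e^(−0.0473·10/12) = 13.1320
Current forward F = (S − I)·e^(rT) = (773.77 − 13.1320)·e^(0.0473·14/12) = 760.6380 × 1.056734 = 803.7920
Value (long) = (F − K)·e^(−rT) = (803.7920 − 912.88) × 0.946312 = -103.2313
Value = -R$103.23

-R$103.23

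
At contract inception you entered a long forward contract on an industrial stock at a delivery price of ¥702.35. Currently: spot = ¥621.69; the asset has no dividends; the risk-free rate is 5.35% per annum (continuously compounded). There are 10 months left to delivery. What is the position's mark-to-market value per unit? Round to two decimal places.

Current fair forward for the remaining 10 months: F = S·e^(r·T), r = 0.0535
F = 621.69 · e^(0.0535 × 10/12) = 621.69 × 1.045592 = 650.0341
Value of long forward = (F − K)·e^(−rT) = (650.0341 − 702.35) · e^(−0.0535·10/12)
= -52.3159 × 0.956396 = -50.03

-¥50.03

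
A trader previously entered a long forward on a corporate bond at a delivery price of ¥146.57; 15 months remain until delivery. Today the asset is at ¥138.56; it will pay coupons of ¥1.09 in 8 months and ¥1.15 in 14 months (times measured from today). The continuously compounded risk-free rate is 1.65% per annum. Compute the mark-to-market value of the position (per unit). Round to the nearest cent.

-¥7.22

PV(remaining coupons) I = 1.09·e^(−0.0165·8/12) + 1.15·e^(−0.0165·14/12) = 2.2061
Current forward F = (S − I)·e^(rT) = (138.56 − 2.2061)·e^(0.0165·15/12) = 136.3539 × 1.020839 = 139.1954
Value (long) = (F − K)·e^(−rT) = (139.1954 − 146.57) × 0.979586 = -7.2241
Value = -¥7.22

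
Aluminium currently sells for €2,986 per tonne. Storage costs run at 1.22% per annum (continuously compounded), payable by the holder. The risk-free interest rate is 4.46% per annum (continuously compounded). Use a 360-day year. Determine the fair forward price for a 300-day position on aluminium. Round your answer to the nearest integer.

€3,131 per tonne

Net carry = r + u − y = 0.0446 + 0.0122 − 0.0000 = 0.0568
F = S·e^((r+u−y)T) = 2986 · e^(0.0568 × 300/360) = 2986 · e^0.047333
= 2986 × 1.048471 = €3,131 per tonne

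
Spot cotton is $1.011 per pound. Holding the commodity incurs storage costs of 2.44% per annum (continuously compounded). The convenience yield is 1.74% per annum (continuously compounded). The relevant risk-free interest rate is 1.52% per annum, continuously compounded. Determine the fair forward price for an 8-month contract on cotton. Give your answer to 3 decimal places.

$1.026 per pound

Net carry = r + u − y = 0.0152 + 0.0244 − 0.0174 = 0.0222
F = S·e^((r+u−y)T) = 1.011 · e^(0.0222 × 8/12) = 1.011 · e^0.014800
= 1.011 × 1.014910 = $1.026 per pound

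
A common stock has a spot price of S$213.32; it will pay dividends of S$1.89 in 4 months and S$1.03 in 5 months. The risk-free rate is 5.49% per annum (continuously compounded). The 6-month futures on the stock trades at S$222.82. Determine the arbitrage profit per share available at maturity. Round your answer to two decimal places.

PV(dividends) I = 1.89·e^(−0.0549·4/12) + 1.03·e^(−0.0549·5/12) = 2.8624
Fair futures F* = (S − I)·e^(rT) = (213.32 − 2.8624)·e^0.027450 = 210.4576 × 1.027830 = 216.3146
Market S$222.82 > fair 216.3146: forward overpriced → cash-and-carry (borrow at r, buy the stock and collect the dividends, short the forward).
Profit at T = |F_mkt − F*| = |222.82 − 216.3146| = S$6.51 per share

S$6.51 per share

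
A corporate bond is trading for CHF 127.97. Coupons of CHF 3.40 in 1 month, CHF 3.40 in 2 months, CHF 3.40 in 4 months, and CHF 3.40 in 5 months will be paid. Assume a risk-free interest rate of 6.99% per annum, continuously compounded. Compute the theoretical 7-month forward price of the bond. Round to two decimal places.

CHF 119.37

PV(coupons) I = 3.40·e^(−0.0699·1/12) + 3.40·e^(−0.0699·2/12) + 3.40·e^(−0.0699·4/12) + 3.40·e^(−0.0699·5/12)
I = 3.3803 + 3.3606 + 3.3217 + 3.3024 = 13.3650
F = (S − I)·e^(rT) = (127.97 − 13.3650) · e^(0.0699·7/12)
= 114.6050 · e^0.040775 = 114.6050 × 1.041618 = CHF 119.37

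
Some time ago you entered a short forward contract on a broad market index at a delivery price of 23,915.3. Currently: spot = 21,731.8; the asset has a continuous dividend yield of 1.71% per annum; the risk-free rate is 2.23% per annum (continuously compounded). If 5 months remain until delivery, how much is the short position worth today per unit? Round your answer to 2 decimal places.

2116.60

Current fair forward for the remaining 5 months: F = S·e^((r − q)·T), (r − q) = 0.0223 − 0.0171 = 0.0052
F = 21731.8 · e^(0.0052 × 5/12) = 21731.8 × 1.00216902 = 21778.9367
Value of long forward = (F − K)·e^(−rT) = (21778.9367 − 23915.3) · e^(−0.0223·5/12)
= -2136.3633 × 0.99075137 = -2116.60
Short position value = −(long value) = 2116.60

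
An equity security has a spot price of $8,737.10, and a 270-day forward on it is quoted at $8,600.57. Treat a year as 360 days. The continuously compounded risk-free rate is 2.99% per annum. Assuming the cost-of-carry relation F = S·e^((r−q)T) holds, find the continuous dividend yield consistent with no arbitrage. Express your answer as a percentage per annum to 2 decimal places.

5.09%

From F = S·e^((r−q)T): (r − q) = ln(F/S)/T
ln(8600.57/8737.10) = ln(0.984374) = -0.015749
(r − q) = -0.015749 / (270/360) = -0.020999
q = r − ln(F/S)/T = 0.0299 + 0.020999 = 0.050899
q = 5.09%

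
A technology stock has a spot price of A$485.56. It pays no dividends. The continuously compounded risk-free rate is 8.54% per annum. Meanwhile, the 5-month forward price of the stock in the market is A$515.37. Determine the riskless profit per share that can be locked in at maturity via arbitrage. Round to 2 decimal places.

Fair forward: F* = S·e^(carry·T), with carry = r = 0.0854
F* = 485.56 · e^(0.0854 × 5/12) = 485.56 · e^0.035583 = 485.56 × 1.036224 = A$503.1489
Market A$515.37 > fair A$503.1489: forward overpriced → cash-and-carry (buy spot, short the forward).
At maturity, profit = |F_mkt − F*| = |515.37 − 503.1489| = A$12.22 per share

A$12.22 per share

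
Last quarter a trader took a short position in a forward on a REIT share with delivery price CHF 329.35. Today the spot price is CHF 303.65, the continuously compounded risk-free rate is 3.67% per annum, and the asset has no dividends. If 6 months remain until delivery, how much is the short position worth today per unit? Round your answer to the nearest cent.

Current fair forward for the remaining 6 months: F = S·e^(r·T), r = 0.0367
F = 303.65 · e^(0.0367 × 6/12) = 303.65 × 1.018519 = 309.2733
Value of long forward = (F − K)·e^(−rT) = (309.2733 − 329.35) · e^(−0.0367·6/12)
= -20.0767 × 0.981817 = -19.71
Short position value = −(long value) = CHF 19.71

CHF 19.71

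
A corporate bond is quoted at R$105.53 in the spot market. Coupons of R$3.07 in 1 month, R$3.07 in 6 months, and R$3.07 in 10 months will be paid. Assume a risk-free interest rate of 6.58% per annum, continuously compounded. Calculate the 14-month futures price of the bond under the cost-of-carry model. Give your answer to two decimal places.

R$104.31

PV(coupons) I = 3.07·e^(−0.0658·1/12) + 3.07·e^(−0.0658·6/12) + 3.07·e^(−0.0658·10/12)
I = 3.0532 + 2.9706 + 2.9062 = 8.9300
F = (S − I)·e^(rT) = (105.53 − 8.9300) · e^(0.0658·14/12)
= 96.6000 · e^0.076767 = 96.6000 × 1.079790 = R$104.31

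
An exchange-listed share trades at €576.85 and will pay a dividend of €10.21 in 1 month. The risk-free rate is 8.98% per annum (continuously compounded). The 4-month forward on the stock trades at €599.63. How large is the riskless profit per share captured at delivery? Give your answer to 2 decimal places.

PV(dividends) I = 10.21·e^(−0.0898·1/12) = 10.1339
Fair forward F* = (S − I)·e^(rT) = (576.85 − 10.1339)·e^0.029933 = 566.7161 × 1.030385 = 583.9358
Market €599.63 > fair 583.9358: forward overpriced → cash-and-carry (borrow at r, buy the stock and collect the dividends, short the forward).
Profit at T = |F_mkt − F*| = |599.63 − 583.9358| = €15.69 per share

€15.69 per share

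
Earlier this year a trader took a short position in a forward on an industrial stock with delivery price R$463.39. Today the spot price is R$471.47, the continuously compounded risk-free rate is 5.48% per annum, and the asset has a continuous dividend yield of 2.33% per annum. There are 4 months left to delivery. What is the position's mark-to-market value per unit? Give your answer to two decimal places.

Current fair forward for the remaining 4 months: F = S·e^((r − q)·T), (r − q) = 0.0548 − 0.0233 = 0.0315
F = 471.47 · e^(0.0315 × 4/12) = 471.47 × 1.010555 = 476.4464
Value of long forward = (F − K)·e^(−rT) = (476.4464 − 463.39) · e^(−0.0548·4/12)
= 13.0564 × 0.981899 = 12.82
Short position value = −(long value) = -R$12.82

-R$12.82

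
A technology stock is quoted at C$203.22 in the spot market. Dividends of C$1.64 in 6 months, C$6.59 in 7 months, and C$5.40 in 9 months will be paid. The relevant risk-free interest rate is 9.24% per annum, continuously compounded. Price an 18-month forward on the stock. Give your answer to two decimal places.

C$218.67

PV(dividends) I = 1.64·e^(−0.0924·6/12) + 6.59·e^(−0.0924·7/12) + 5.40·e^(−0.0924·9/12)
I = 1.5660 + 6.2442 + 5.0385 = 12.8487
F = (S − I)·e^(rT) = (203.22 − 12.8487) · e^(0.0924·18/12)
= 190.3713 · e^0.138600 = 190.3713 × 1.148665 = C$218.67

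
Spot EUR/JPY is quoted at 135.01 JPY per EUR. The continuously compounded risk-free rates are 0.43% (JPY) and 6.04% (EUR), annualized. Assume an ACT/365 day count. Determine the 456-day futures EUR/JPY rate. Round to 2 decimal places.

125.87

F = S·e^((r_JPY − r_EUR)T) = 135.01 · e^((0.0043 − 0.0604) × 456/365)
= 135.01 · e^-0.070087 = 135.01 × 0.932313
F = 125.87 JPY per EUR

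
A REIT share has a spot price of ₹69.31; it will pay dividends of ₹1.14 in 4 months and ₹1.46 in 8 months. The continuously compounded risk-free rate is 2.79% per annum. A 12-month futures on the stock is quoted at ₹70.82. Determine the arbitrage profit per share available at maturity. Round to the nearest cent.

₹2.18 per share

PV(dividends) I = 1.14·e^(−0.0279·4/12) + 1.46·e^(−0.0279·8/12) = 2.5625
Fair futures F* = (S − I)·e^(rT) = (69.31 − 2.5625)·e^0.027900 = 66.7475 × 1.028293 = 68.6360
Market ₹70.82 > fair 68.6360: forward overpriced → cash-and-carry (borrow at r, buy the stock and collect the dividends, short the forward).
Profit at T = |F_mkt − F*| = |70.82 − 68.6360| = ₹2.18 per share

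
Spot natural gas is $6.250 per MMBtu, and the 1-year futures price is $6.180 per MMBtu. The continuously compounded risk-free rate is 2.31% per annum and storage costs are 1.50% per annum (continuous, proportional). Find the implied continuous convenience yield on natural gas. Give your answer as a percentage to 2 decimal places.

F = S·e^((r+u−y)T) ⇒ (r+u−y) = ln(F/S)/T
ln(6.180/6.250) = -0.011263; /T ⇒ -0.011263
y = r + u − ln(F/S)/T = 0.0231 + 0.0150 + 0.011263 = 0.049363
y = 4.94%

4.94%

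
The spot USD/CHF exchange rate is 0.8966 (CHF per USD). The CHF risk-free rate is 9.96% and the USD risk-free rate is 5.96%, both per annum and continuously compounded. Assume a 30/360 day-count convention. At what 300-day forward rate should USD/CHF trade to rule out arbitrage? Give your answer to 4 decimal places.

F = S·e^((r_CHF − r_USD)T) = 0.8966 · e^((0.0996 − 0.0596) × 300/360)
= 0.8966 · e^0.033333 = 0.8966 × 1.033895
F = 0.9270 CHF per USD

0.9270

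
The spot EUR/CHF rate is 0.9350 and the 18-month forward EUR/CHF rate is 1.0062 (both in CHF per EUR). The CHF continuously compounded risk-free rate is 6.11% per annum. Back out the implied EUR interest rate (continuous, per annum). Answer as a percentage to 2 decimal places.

1.22%

F = S·e^((r_CHF − r_EUR)T) ⇒ r_EUR = r_CHF − ln(F/S)/T
ln(1.0062/0.9350) = 0.073390; /(18/12) = 0.048927
r_EUR = 0.0611 − 0.048927 = 0.012173
r_EUR = 1.22%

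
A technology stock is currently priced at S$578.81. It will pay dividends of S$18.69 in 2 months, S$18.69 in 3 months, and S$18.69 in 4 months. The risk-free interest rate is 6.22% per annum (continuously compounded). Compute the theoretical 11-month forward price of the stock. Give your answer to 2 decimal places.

PV(dividends) I = 18.69·e^(−0.0622·2/12) + 18.69·e^(−0.0622·3/12) + 18.69·e^(−0.0622·4/12)
I = 18.4972 + 18.4016 + 18.3065 = 55.2053
F = (S − I)·e^(rT) = (578.81 − 55.2053) · e^(0.0622·11/12)
= 523.6047 · e^0.057017 = 523.6047 × 1.058674 = S$554.33

S$554.33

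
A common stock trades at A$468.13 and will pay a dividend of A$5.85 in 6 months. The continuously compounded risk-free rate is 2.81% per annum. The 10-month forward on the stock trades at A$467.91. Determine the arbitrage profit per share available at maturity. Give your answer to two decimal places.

PV(dividends) I = 5.85·e^(−0.0281·6/12) = 5.7684
Fair forward F* = (S − I)·e^(rT) = (468.13 − 5.7684)·e^0.023417 = 462.3616 × 1.023693 = 473.3163
Market A$467.91 < fair 473.3163: forward underpriced → reverse cash-and-carry (short the stock, invest proceeds at r, pay the dividends, go long the forward).
Profit at T = |F_mkt − F*| = |467.91 − 473.3163| = A$5.41 per share

A$5.41 per share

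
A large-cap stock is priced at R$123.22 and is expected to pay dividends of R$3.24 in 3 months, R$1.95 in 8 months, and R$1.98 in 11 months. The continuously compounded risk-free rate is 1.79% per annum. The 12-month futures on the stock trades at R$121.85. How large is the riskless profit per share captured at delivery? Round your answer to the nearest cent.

PV(dividends) I = 3.24·e^(−0.0179·3/12) + 1.95·e^(−0.0179·8/12) + 1.98·e^(−0.0179·11/12) = 7.1002
Fair futures F* = (S − I)·e^(rT) = (123.22 − 7.1002)·e^0.017900 = 116.1198 × 1.018061 = 118.2170
Market R$121.85 > fair 118.2170: forward overpriced → cash-and-carry (borrow at r, buy the stock and collect the dividends, short the forward).
Profit at T = |F_mkt − F*| = |121.85 − 118.2170| = R$3.63 per share

R$3.63 per share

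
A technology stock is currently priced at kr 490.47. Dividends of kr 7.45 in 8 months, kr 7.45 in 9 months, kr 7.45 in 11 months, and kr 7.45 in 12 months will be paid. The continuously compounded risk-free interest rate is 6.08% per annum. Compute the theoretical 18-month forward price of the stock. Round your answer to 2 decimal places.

kr 506.27

PV(dividends) I = 7.45·e^(−0.0608·8/12) + 7.45·e^(−0.0608·9/12) + 7.45·e^(−0.0608·11/12) + 7.45·e^(−0.0608·12/12)
I = 7.1541 + 7.1179 + 7.0461 + 7.0105 = 28.3286
F = (S − I)·e^(rT) = (490.47 − 28.3286) · e^(0.0608·18/12)
= 462.1414 · e^0.091200 = 462.1414 × 1.095488 = kr 506.27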